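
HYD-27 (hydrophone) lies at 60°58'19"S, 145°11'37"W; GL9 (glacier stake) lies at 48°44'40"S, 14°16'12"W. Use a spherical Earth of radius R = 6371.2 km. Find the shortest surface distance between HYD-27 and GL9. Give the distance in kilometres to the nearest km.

7050 km

HYD-27: φ = -60.97194°, λ = -145.19361°
GL9: φ = -48.74444°, λ = -14.27000°
Δφ = 12.2275°,  Δλ = 130.9236°
a = sin²(Δφ/2) + cos φ₁ cos φ₂ sin²(Δλ/2) = 0.276130
c = 2·arcsin(√a) = 1.106561 rad = 63.4013°
d = R·c = 6371.2 × 1.106561 = 7050.1 km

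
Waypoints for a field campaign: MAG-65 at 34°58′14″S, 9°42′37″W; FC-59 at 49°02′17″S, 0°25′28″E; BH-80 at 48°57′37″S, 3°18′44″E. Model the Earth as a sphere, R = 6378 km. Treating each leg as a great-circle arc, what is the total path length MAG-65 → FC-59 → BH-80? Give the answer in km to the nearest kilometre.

1984 km

MAG-65: φ = -34.97056°, λ = -9.71028°
FC-59: φ = -49.03806°, λ = +0.42444°
BH-80: φ = -48.96028°, λ = +3.31222°
MAG-65→FC-59: c = 0.277920 rad, d = 1772.58 km
FC-59→BH-80: c = 0.033093 rad, d = 211.06 km
Total = 1772.58 + 211.06 = 1983.64 km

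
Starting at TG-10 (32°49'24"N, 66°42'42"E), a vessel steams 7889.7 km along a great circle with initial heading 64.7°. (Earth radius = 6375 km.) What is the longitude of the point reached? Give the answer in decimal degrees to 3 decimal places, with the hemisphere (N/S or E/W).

152.966°E

TG-10: φ = +32.82333°, λ = +66.71167°
δ = d/R = 7889.7/6375 = 1.237600 rad
φ₂ = arcsin(sin φ₁ cos δ + cos φ₁ sin δ cos θ)
   = arcsin(0.54205·0.32707 + 0.84035·0.94500·0.42736) = 31.10867°
λ₂ = λ₁ + atan2(sin θ sin δ cos φ₁, cos δ − sin φ₁ sin φ₂) = 152.96560°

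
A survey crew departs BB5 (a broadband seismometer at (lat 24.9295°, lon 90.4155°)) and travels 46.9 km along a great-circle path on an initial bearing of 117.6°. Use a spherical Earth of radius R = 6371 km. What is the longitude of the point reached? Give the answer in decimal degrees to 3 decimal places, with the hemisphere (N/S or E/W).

90.827°E

δ = d/R = 46.9/6371 = 0.007361 rad
φ₂ = arcsin(sin φ₁ cos δ + cos φ₁ sin δ cos θ)
   = arcsin(0.42150·0.99997 + 0.90683·0.00736·-0.46330) = 24.73353°
λ₂ = λ₁ + atan2(sin θ sin δ cos φ₁, cos δ − sin φ₁ sin φ₂) = 90.82704°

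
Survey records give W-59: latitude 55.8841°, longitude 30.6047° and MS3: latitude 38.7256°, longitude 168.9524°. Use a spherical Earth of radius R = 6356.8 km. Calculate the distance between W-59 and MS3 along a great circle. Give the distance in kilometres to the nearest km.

8764 km

Δφ = -17.1585°,  Δλ = 138.3477°
a = sin²(Δφ/2) + cos φ₁ cos φ₂ sin²(Δλ/2) = 0.404506
c = 2·arcsin(√a) = 1.378629 rad = 78.9896°
d = R·c = 6356.8 × 1.378629 = 8763.7 km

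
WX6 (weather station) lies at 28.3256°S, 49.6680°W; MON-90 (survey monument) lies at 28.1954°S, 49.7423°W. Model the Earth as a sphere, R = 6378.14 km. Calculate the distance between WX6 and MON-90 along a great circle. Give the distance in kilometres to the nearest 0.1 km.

16.2 km

Δφ = 0.1302°,  Δλ = -0.0743°
a = sin²(Δφ/2) + cos φ₁ cos φ₂ sin²(Δλ/2) = 0.000002
c = 2·arcsin(√a) = 0.002543 rad = 0.1457°
d = R·c = 6378.14 × 0.002543 = 16.2 km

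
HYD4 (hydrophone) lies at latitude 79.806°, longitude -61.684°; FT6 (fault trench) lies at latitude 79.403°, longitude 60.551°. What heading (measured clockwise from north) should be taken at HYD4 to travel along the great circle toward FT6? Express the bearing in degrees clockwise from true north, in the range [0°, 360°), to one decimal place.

29.9°

Δλ = 122.2350°
y = sin Δλ · cos φ₂ = 0.155555
x = cos φ₁ sin φ₂ − sin φ₁ cos φ₂ cos Δλ = 0.270506
θ = atan2(y, x) = 29.9012° → 29.9012° (mod 360°)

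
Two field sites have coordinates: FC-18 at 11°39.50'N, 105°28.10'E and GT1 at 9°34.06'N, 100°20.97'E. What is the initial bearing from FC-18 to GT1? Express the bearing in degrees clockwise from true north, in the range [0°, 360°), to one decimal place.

FC-18: φ = +11.65833°, λ = +105.46833°
GT1: φ = +9.56767°, λ = +100.34950°
Δλ = -5.1188°
y = sin Δλ · cos φ₂ = -0.087981
x = cos φ₁ sin φ₂ − sin φ₁ cos φ₂ cos Δλ = -0.035686
θ = atan2(y, x) = -112.0782° → 247.9218° (mod 360°)

247.9°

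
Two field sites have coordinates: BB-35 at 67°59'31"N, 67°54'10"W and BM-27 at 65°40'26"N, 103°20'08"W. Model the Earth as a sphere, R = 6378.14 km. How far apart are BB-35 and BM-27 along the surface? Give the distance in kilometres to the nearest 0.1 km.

1550.6 km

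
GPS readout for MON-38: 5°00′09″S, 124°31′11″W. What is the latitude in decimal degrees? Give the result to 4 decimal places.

5.0025°S

5° + 0′/60 + 9″/3600 = 5 + 0.00000 + 0.00250 = 5.0025°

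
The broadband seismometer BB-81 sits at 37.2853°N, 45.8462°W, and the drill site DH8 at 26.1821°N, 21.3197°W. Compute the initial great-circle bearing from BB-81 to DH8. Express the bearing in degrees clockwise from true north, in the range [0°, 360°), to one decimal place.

111.1°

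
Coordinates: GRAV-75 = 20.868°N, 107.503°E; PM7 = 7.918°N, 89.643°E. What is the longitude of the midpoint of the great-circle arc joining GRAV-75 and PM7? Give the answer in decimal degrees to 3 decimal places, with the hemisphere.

98.311°E

Bx = cos φ₂ cos Δλ = 0.942734,  By = cos φ₂ sin Δλ = -0.303768
φₘ = atan2(sin φ₁ + sin φ₂, √((cos φ₁ + Bx)² + By²)) = 14.56199°
λₘ = λ₁ + atan2(By, cos φ₁ + Bx) = 98.31079°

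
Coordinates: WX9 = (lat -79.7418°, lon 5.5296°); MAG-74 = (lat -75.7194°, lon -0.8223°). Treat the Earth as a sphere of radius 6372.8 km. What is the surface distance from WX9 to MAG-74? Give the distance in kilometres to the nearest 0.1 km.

Δφ = 4.0224°,  Δλ = -6.3519°
a = sin²(Δφ/2) + cos φ₁ cos φ₂ sin²(Δλ/2) = 0.001366
c = 2·arcsin(√a) = 0.073949 rad = 4.2370°
d = R·c = 6372.8 × 0.073949 = 471.3 km

471.3 km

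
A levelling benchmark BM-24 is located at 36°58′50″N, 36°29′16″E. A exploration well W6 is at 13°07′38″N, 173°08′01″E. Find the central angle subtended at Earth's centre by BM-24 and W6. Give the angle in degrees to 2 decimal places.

BM-24: φ = +36.98056°, λ = +36.48778°
W6: φ = +13.12722°, λ = +173.13361°
Δφ = -23.8533°,  Δλ = 136.6458°
a = sin²(Δφ/2) + cos φ₁ cos φ₂ sin²(Δλ/2) = 0.714529
c = 2·arcsin(√a) = 2.014246 rad = 115.4078°

115.41°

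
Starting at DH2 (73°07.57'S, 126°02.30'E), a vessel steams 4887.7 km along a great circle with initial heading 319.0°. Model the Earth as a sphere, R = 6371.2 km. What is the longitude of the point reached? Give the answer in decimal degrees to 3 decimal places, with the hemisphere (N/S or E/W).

DH2: φ = -73.12617°, λ = +126.03833°
δ = d/R = 4887.7/6371.2 = 0.767155 rad
φ₂ = arcsin(sin φ₁ cos δ + cos φ₁ sin δ cos θ)
   = arcsin(-0.95695·0.71989 + 0.29027·0.69409·0.75471) = -32.46896°
λ₂ = λ₁ + atan2(sin θ sin δ cos φ₁, cos δ − sin φ₁ sin φ₂) = 93.37279°

93.373°E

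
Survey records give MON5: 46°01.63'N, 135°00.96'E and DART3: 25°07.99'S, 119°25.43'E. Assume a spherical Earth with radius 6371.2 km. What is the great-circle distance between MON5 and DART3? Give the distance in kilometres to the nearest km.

8068 km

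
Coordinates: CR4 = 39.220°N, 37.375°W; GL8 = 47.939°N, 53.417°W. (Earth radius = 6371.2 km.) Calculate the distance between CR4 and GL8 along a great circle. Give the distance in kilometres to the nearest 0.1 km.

1610.2 km

Δφ = 8.7190°,  Δλ = -16.0420°
a = sin²(Δφ/2) + cos φ₁ cos φ₂ sin²(Δλ/2) = 0.015883
c = 2·arcsin(√a) = 0.252730 rad = 14.4804°
d = R·c = 6371.2 × 0.252730 = 1610.2 km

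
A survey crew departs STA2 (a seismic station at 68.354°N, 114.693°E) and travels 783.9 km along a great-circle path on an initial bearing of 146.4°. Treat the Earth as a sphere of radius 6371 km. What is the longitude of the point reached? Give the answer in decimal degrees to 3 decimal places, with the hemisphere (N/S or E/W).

δ = d/R = 783.9/6371 = 0.123042 rad
φ₂ = arcsin(sin φ₁ cos δ + cos φ₁ sin δ cos θ)
   = arcsin(0.92948·0.99244 + 0.36887·0.12273·-0.83292) = 62.22022°
λ₂ = λ₁ + atan2(sin θ sin δ cos φ₁, cos δ − sin φ₁ sin φ₂) = 123.07226°

123.072°E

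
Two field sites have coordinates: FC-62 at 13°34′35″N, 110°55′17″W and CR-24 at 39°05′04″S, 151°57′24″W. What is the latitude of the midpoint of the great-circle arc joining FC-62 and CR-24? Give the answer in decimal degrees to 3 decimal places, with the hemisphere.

13.575°S

FC-62: φ = +13.57639°, λ = -110.92139°
CR-24: φ = -39.08444°, λ = -151.95667°
Bx = cos φ₂ cos Δλ = 0.585505,  By = cos φ₂ sin Δλ = -0.509605
φₘ = atan2(sin φ₁ + sin φ₂, √((cos φ₁ + Bx)² + By²)) = -13.57534°
λₘ = λ₁ + atan2(By, cos φ₁ + Bx) = -129.03851°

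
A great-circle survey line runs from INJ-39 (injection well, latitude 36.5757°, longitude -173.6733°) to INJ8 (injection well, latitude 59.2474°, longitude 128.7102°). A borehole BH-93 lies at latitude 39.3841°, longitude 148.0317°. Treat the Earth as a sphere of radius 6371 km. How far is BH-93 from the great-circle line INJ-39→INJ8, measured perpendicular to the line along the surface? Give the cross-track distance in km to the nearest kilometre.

1786 km

δ₁₃ = central angle INJ-39→BH-93 = 0.525161 rad  (haversine)
θ₁₃ = bearing INJ-39→BH-93 = 287.181°,  θ₁₂ = bearing INJ-39→INJ8 = 320.667°
dₓₜ = R·arcsin(sin δ₁₃ · sin(θ₁₃ − θ₁₂)) = 6371·arcsin(0.50135·sin(-33.486°)) = -1785.596 km
|dₓₜ| = 1785.596 km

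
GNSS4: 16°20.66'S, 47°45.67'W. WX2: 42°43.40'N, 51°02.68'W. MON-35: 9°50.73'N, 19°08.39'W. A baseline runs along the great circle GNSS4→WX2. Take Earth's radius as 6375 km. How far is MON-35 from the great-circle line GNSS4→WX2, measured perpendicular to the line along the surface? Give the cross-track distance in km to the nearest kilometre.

3275 km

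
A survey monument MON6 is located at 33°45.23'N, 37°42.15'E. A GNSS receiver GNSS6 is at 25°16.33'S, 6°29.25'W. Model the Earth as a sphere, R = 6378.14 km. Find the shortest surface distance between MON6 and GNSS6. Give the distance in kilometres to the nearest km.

MON6: φ = +33.75383°, λ = +37.70250°
GNSS6: φ = -25.27217°, λ = -6.48750°
Δφ = -59.0260°,  Δλ = -44.1900°
a = sin²(Δφ/2) + cos φ₁ cos φ₂ sin²(Δλ/2) = 0.349051
c = 2·arcsin(√a) = 1.264113 rad = 72.4284°
d = R·c = 6378.14 × 1.264113 = 8062.7 km

8063 km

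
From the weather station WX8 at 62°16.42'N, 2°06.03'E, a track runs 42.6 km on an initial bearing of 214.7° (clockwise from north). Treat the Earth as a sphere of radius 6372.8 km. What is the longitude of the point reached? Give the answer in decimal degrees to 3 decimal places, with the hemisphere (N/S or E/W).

WX8: φ = +62.27367°, λ = +2.10050°
δ = d/R = 42.6/6372.8 = 0.006685 rad
φ₂ = arcsin(sin φ₁ cos δ + cos φ₁ sin δ cos θ)
   = arcsin(0.88518·0.99998 + 0.46525·0.00668·-0.82214) = 61.95800°
λ₂ = λ₁ + atan2(sin θ sin δ cos φ₁, cos δ − sin φ₁ sin φ₂) = 1.63671°

1.637°E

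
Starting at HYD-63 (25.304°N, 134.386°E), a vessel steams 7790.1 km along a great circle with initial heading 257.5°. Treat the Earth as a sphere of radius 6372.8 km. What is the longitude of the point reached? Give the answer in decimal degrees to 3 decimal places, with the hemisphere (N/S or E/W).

δ = d/R = 7790.1/6372.8 = 1.222398 rad
φ₂ = arcsin(sin φ₁ cos δ + cos φ₁ sin δ cos θ)
   = arcsin(0.42742·0.34139 + 0.90405·0.93992·-0.21644) = -2.17769°
λ₂ = λ₁ + atan2(sin θ sin δ cos φ₁, cos δ − sin φ₁ sin φ₂) = 67.70659°

67.707°E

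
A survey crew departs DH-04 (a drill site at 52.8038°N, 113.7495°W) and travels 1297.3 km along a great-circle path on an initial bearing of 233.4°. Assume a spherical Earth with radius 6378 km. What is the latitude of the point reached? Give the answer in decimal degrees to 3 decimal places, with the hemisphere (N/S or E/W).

45.019°N

δ = d/R = 1297.3/6378 = 0.203402 rad
φ₂ = arcsin(sin φ₁ cos δ + cos φ₁ sin δ cos θ)
   = arcsin(0.79657·0.97938 + 0.60455·0.20200·-0.59622) = 45.01872°
λ₂ = λ₁ + atan2(sin θ sin δ cos φ₁, cos δ − sin φ₁ sin φ₂) = -127.01241°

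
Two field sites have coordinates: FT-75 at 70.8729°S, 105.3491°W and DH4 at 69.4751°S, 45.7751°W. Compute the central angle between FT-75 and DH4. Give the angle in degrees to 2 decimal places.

19.44°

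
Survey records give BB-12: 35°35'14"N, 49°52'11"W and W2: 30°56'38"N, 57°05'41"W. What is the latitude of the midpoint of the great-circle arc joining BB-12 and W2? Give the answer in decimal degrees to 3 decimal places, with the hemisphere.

BB-12: φ = +35.58722°, λ = -49.86972°
W2: φ = +30.94389°, λ = -57.09472°
Bx = cos φ₂ cos Δλ = 0.850861,  By = cos φ₂ sin Δλ = -0.107866
φₘ = atan2(sin φ₁ + sin φ₂, √((cos φ₁ + Bx)² + By²)) = 33.31781°
λₘ = λ₁ + atan2(By, cos φ₁ + Bx) = -53.57843°

33.318°N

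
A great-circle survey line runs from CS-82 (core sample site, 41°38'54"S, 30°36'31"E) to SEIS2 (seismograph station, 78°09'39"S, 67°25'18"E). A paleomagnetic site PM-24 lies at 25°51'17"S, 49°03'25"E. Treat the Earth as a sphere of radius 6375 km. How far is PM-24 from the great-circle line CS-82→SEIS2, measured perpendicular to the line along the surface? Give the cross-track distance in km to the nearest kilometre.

CS-82: φ = -41.64833°, λ = +30.60861°
SEIS2: φ = -78.16083°, λ = +67.42167°
PM-24: φ = -25.85472°, λ = +49.05694°
δ₁₃ = central angle CS-82→PM-24 = 0.382616 rad  (haversine)
θ₁₃ = bearing CS-82→PM-24 = 49.708°,  θ₁₂ = bearing CS-82→SEIS2 = 168.823°
dₓₜ = R·arcsin(sin δ₁₃ · sin(θ₁₃ − θ₁₂)) = 6375·arcsin(0.37335·sin(-119.115°)) = -2118.109 km
|dₓₜ| = 2118.109 km

2118 km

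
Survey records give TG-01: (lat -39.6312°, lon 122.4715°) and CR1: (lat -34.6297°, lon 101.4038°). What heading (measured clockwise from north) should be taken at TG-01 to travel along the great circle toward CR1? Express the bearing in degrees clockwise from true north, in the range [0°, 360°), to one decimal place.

280.0°

Δλ = -21.0677°
y = sin Δλ · cos φ₂ = -0.295788
x = cos φ₁ sin φ₂ − sin φ₁ cos φ₂ cos Δλ = 0.052099
θ = atan2(y, x) = -80.0105° → 279.9895° (mod 360°)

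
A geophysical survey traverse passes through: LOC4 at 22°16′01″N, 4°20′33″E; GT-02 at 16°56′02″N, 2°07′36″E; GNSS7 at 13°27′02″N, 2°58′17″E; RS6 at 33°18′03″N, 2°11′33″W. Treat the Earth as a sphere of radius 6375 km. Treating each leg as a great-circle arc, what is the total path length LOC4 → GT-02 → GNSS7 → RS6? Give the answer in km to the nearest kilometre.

3305 km

LOC4: φ = +22.26694°, λ = +4.34250°
GT-02: φ = +16.93389°, λ = +2.12667°
GNSS7: φ = +13.45056°, λ = +2.97139°
RS6: φ = +33.30083°, λ = -2.19250°
LOC4→GT-02: c = 0.099949 rad, d = 637.17 km
GT-02→GNSS7: c = 0.062438 rad, d = 398.04 km
GNSS7→RS6: c = 0.356041 rad, d = 2269.76 km
Total = 637.17 + 398.04 + 2269.76 = 3304.98 km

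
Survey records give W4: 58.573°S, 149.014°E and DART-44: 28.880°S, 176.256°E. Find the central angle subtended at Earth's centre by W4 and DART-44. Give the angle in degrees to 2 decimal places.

Δφ = 29.6930°,  Δλ = 27.2420°
a = sin²(Δφ/2) + cos φ₁ cos φ₂ sin²(Δλ/2) = 0.090975
c = 2·arcsin(√a) = 0.612783 rad = 35.1099°

35.11°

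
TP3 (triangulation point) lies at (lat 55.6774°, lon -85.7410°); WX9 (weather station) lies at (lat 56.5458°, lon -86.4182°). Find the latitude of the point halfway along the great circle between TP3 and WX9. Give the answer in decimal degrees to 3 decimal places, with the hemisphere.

56.112°N

Bx = cos φ₂ cos Δλ = 0.551232,  By = cos φ₂ sin Δλ = -0.006516
φₘ = atan2(sin φ₁ + sin φ₂, √((cos φ₁ + Bx)² + By²)) = 56.11206°
λₘ = λ₁ + atan2(By, cos φ₁ + Bx) = -86.07578°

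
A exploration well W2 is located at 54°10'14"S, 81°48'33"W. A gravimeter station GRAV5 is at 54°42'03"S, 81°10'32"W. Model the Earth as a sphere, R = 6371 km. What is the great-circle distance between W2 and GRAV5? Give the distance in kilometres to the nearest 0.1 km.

71.8 km

W2: φ = -54.17056°, λ = -81.80917°
GRAV5: φ = -54.70083°, λ = -81.17556°
Δφ = -0.5303°,  Δλ = 0.6336°
a = sin²(Δφ/2) + cos φ₁ cos φ₂ sin²(Δλ/2) = 0.000032
c = 2·arcsin(√a) = 0.011270 rad = 0.6457°
d = R·c = 6371 × 0.011270 = 71.8 km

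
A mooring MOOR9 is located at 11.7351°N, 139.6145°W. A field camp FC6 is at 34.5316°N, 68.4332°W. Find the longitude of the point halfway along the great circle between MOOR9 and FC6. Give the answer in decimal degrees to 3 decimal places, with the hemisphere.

Bx = cos φ₂ cos Δλ = 0.265741,  By = cos φ₂ sin Δλ = 0.779776
φₘ = atan2(sin φ₁ + sin φ₂, √((cos φ₁ + Bx)² + By²)) = 27.67114°
λₘ = λ₁ + atan2(By, cos φ₁ + Bx) = -107.55120°

107.551°W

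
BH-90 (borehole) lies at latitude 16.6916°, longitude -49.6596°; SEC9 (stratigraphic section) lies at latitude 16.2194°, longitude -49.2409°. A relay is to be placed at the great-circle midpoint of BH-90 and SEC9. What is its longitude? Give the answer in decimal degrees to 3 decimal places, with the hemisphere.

49.450°W

Bx = cos φ₂ cos Δλ = 0.960174,  By = cos φ₂ sin Δλ = 0.007017
φₘ = atan2(sin φ₁ + sin φ₂, √((cos φ₁ + Bx)² + By²)) = 16.45560°
λₘ = λ₁ + atan2(By, cos φ₁ + Bx) = -49.45000°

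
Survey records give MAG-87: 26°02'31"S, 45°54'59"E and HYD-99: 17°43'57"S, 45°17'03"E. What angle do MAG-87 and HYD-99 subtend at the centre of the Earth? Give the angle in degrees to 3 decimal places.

8.330°

MAG-87: φ = -26.04194°, λ = +45.91639°
HYD-99: φ = -17.73250°, λ = +45.28417°
Δφ = 8.3094°,  Δλ = -0.6322°
a = sin²(Δφ/2) + cos φ₁ cos φ₂ sin²(Δλ/2) = 0.005275
c = 2·arcsin(√a) = 0.145387 rad = 8.3301°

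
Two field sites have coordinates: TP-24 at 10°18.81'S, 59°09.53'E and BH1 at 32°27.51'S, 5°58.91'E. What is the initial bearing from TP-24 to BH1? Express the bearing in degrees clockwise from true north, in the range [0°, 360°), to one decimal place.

237.1°

TP-24: φ = -10.31350°, λ = +59.15883°
BH1: φ = -32.45850°, λ = +5.98183°
Δλ = -53.1770°
y = sin Δλ · cos φ₂ = -0.675438
x = cos φ₁ sin φ₂ − sin φ₁ cos φ₂ cos Δλ = -0.437477
θ = atan2(y, x) = -122.9309° → 237.0691° (mod 360°)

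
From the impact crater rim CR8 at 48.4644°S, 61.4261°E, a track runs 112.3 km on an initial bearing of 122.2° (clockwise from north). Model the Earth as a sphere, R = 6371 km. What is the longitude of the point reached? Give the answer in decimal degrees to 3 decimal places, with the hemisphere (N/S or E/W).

62.729°E

δ = d/R = 112.3/6371 = 0.017627 rad
φ₂ = arcsin(sin φ₁ cos δ + cos φ₁ sin δ cos θ)
   = arcsin(-0.74854·0.99984 + 0.66309·0.01763·-0.53288) = -48.99528°
λ₂ = λ₁ + atan2(sin θ sin δ cos φ₁, cos δ − sin φ₁ sin φ₂) = 62.72865°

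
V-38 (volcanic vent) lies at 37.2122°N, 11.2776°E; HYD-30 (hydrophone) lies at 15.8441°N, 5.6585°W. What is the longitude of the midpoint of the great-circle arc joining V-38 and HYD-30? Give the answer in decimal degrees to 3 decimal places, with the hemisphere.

Bx = cos φ₂ cos Δλ = 0.920286,  By = cos φ₂ sin Δλ = -0.280238
φₘ = atan2(sin φ₁ + sin φ₂, √((cos φ₁ + Bx)² + By²)) = 26.77769°
λₘ = λ₁ + atan2(By, cos φ₁ + Bx) = 2.00622°

2.006°E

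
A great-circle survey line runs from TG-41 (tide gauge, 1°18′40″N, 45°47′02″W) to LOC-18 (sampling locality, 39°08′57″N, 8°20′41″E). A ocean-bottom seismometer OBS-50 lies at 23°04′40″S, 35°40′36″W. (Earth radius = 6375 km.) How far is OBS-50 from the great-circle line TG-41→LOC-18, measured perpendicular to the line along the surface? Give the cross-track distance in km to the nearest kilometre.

2672 km

TG-41: φ = +1.31111°, λ = -45.78389°
LOC-18: φ = +39.14917°, λ = +8.34472°
OBS-50: φ = -23.07778°, λ = -35.67667°
δ₁₃ = central angle TG-41→OBS-50 = 0.459012 rad  (haversine)
θ₁₃ = bearing TG-41→OBS-50 = 158.630°,  θ₁₂ = bearing TG-41→LOC-18 = 45.350°
dₓₜ = R·arcsin(sin δ₁₃ · sin(θ₁₃ − θ₁₂)) = 6375·arcsin(0.44306·sin(113.280°)) = 2672.134 km
|dₓₜ| = 2672.134 km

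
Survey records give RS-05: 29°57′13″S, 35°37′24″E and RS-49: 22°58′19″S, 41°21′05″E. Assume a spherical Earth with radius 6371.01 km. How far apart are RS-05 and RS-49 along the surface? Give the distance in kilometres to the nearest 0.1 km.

962.8 km

RS-05: φ = -29.95361°, λ = +35.62333°
RS-49: φ = -22.97194°, λ = +41.35139°
Δφ = 6.9817°,  Δλ = 5.7281°
a = sin²(Δφ/2) + cos φ₁ cos φ₂ sin²(Δλ/2) = 0.005699
c = 2·arcsin(√a) = 0.151128 rad = 8.6590°
d = R·c = 6371.01 × 0.151128 = 962.8 km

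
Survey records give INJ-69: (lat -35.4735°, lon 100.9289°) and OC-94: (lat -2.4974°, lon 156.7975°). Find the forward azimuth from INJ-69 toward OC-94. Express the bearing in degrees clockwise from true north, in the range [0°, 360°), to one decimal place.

Δλ = 55.8686°
y = sin Δλ · cos φ₂ = 0.826967
x = cos φ₁ sin φ₂ − sin φ₁ cos φ₂ cos Δλ = 0.289822
θ = atan2(y, x) = 70.6863° → 70.6863° (mod 360°)

70.7°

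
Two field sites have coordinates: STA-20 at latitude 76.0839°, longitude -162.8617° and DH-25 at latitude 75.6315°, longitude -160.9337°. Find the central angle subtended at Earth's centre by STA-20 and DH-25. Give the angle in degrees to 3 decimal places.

0.653°

Δφ = -0.4524°,  Δλ = 1.9280°
a = sin²(Δφ/2) + cos φ₁ cos φ₂ sin²(Δλ/2) = 0.000032
c = 2·arcsin(√a) = 0.011398 rad = 0.6531°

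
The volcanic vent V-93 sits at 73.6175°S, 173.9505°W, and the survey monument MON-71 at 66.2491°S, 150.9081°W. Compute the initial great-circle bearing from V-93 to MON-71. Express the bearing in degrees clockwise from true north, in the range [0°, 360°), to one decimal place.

58.3°

Δλ = 23.0424°
y = sin Δλ · cos φ₂ = 0.157646
x = cos φ₁ sin φ₂ − sin φ₁ cos φ₂ cos Δλ = 0.097419
θ = atan2(y, x) = 58.2855° → 58.2855° (mod 360°)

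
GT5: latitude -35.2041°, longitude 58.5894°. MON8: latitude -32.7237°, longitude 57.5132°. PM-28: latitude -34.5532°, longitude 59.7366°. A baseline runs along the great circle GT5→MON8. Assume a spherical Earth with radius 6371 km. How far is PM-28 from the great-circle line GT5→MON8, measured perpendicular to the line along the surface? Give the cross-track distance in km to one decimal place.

δ₁₃ = central angle GT5→PM-28 = 0.019971 rad  (haversine)
θ₁₃ = bearing GT5→PM-28 = 55.661°,  θ₁₂ = bearing GT5→MON8 = 339.906°
dₓₜ = R·arcsin(sin δ₁₃ · sin(θ₁₃ − θ₁₂)) = 6371·arcsin(0.01997·sin(-284.245°)) = 123.324 km
|dₓₜ| = 123.324 km

123.3 km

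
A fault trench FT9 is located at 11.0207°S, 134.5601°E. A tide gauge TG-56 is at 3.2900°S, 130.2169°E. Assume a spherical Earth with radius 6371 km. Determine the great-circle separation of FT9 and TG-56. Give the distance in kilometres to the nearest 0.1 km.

984.0 km

Δφ = 7.7307°,  Δλ = -4.3432°
a = sin²(Δφ/2) + cos φ₁ cos φ₂ sin²(Δλ/2) = 0.005951
c = 2·arcsin(√a) = 0.154444 rad = 8.8490°
d = R·c = 6371 × 0.154444 = 984.0 km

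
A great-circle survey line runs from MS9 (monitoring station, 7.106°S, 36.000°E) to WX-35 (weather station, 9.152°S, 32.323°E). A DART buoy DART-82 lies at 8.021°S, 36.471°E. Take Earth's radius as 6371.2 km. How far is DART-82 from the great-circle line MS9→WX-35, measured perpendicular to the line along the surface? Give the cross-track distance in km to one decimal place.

114.1 km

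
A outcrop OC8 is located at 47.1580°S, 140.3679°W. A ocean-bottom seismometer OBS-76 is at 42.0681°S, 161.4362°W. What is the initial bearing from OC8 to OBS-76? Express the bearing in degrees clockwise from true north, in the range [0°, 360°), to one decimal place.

281.1°

Δλ = -21.0683°
y = sin Δλ · cos φ₂ = -0.266860
x = cos φ₁ sin φ₂ − sin φ₁ cos φ₂ cos Δλ = 0.052333
θ = atan2(y, x) = -78.9048° → 281.0952° (mod 360°)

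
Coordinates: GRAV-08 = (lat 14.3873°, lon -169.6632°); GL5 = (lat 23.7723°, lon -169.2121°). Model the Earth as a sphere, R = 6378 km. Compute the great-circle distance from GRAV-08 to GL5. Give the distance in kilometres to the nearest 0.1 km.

1045.8 km

Δφ = 9.3850°,  Δλ = 0.4511°
a = sin²(Δφ/2) + cos φ₁ cos φ₂ sin²(Δλ/2) = 0.006706
c = 2·arcsin(√a) = 0.163968 rad = 9.3946°
d = R·c = 6378 × 0.163968 = 1045.8 km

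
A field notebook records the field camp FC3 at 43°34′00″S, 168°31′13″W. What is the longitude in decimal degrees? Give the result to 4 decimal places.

168.5203°W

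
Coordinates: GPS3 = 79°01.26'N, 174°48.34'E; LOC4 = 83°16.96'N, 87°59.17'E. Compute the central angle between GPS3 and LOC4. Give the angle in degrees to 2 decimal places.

GPS3: φ = +79.02100°, λ = +174.80567°
LOC4: φ = +83.28267°, λ = +87.98617°
Δφ = 4.2617°,  Δλ = -86.8195°
a = sin²(Δφ/2) + cos φ₁ cos φ₂ sin²(Δλ/2) = 0.011903
c = 2·arcsin(√a) = 0.218637 rad = 12.5270°

12.53°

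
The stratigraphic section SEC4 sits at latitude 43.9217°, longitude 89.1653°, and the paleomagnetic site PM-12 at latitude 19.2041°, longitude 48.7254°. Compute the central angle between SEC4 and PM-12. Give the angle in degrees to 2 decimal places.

Δφ = -24.7176°,  Δλ = -40.4399°
a = sin²(Δφ/2) + cos φ₁ cos φ₂ sin²(Δλ/2) = 0.127065
c = 2·arcsin(√a) = 0.728957 rad = 41.7662°

41.77°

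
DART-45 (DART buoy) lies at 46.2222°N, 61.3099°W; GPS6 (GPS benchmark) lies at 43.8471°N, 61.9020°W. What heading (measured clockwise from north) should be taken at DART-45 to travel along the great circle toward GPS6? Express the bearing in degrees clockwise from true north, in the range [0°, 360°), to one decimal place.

Δλ = -0.5921°
y = sin Δλ · cos φ₂ = -0.007453
x = cos φ₁ sin φ₂ − sin φ₁ cos φ₂ cos Δλ = -0.041414
θ = atan2(y, x) = -169.7983° → 190.2017° (mod 360°)

190.2°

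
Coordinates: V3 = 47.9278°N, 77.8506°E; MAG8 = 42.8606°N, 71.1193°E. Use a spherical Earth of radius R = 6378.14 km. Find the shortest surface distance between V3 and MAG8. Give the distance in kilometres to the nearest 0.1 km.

770.8 km

Δφ = -5.0672°,  Δλ = -6.7313°
a = sin²(Δφ/2) + cos φ₁ cos φ₂ sin²(Δλ/2) = 0.003647
c = 2·arcsin(√a) = 0.120854 rad = 6.9244°
d = R·c = 6378.14 × 0.120854 = 770.8 km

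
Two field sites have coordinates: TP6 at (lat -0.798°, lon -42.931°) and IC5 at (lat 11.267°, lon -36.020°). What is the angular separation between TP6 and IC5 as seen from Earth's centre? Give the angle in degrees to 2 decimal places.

Δφ = 12.0650°,  Δλ = 6.9110°
a = sin²(Δφ/2) + cos φ₁ cos φ₂ sin²(Δλ/2) = 0.014607
c = 2·arcsin(√a) = 0.242311 rad = 13.8834°

13.88°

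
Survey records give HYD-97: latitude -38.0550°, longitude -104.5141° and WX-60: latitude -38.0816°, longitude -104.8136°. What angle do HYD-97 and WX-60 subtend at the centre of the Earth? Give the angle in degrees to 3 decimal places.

Δφ = -0.0266°,  Δλ = -0.2995°
a = sin²(Δφ/2) + cos φ₁ cos φ₂ sin²(Δλ/2) = 0.000004
c = 2·arcsin(√a) = 0.004141 rad = 0.2373°

0.237°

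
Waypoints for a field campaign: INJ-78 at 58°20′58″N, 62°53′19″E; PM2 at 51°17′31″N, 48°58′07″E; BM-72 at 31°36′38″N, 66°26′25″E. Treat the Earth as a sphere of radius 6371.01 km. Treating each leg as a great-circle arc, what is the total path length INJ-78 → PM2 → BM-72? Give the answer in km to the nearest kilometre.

3798 km

INJ-78: φ = +58.34944°, λ = +62.88861°
PM2: φ = +51.29194°, λ = +48.96861°
BM-72: φ = +31.61056°, λ = +66.44028°
INJ-78→PM2: c = 0.185812 rad, d = 1183.81 km
PM2→BM-72: c = 0.410277 rad, d = 2613.88 km
Total = 1183.81 + 2613.88 = 3797.69 km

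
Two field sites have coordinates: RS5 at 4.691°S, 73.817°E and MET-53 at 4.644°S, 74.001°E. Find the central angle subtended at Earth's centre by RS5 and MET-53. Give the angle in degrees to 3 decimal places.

0.189°

Δφ = 0.0470°,  Δλ = 0.1840°
a = sin²(Δφ/2) + cos φ₁ cos φ₂ sin²(Δλ/2) = 0.000003
c = 2·arcsin(√a) = 0.003304 rad = 0.1893°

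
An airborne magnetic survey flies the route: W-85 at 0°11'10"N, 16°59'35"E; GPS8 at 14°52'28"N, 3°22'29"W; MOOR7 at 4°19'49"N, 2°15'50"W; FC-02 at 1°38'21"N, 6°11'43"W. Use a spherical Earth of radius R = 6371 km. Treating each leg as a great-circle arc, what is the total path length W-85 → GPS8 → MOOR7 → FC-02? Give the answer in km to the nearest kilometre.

4479 km

W-85: φ = +0.18611°, λ = +16.99306°
GPS8: φ = +14.87444°, λ = -3.37472°
MOOR7: φ = +4.33028°, λ = -2.26389°
FC-02: φ = +1.63917°, λ = -6.19528°
W-85→GPS8: c = 0.434946 rad, d = 2771.04 km
GPS8→MOOR7: c = 0.185018 rad, d = 1178.75 km
MOOR7→FC-02: c = 0.083069 rad, d = 529.24 km
Total = 2771.04 + 1178.75 + 529.24 = 4479.03 km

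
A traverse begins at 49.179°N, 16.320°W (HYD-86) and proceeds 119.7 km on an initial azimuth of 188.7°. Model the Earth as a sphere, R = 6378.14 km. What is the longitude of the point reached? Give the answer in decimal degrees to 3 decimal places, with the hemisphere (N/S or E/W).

16.564°W

δ = d/R = 119.7/6378.14 = 0.018767 rad
φ₂ = arcsin(sin φ₁ cos δ + cos φ₁ sin δ cos θ)
   = arcsin(0.75676·0.99982 + 0.65370·0.01877·-0.98849) = 48.11583°
λ₂ = λ₁ + atan2(sin θ sin δ cos φ₁, cos δ − sin φ₁ sin φ₂) = -16.56361°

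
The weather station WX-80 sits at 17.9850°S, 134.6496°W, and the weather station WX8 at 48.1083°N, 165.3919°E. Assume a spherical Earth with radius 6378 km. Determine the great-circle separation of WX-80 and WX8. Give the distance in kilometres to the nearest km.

9456 km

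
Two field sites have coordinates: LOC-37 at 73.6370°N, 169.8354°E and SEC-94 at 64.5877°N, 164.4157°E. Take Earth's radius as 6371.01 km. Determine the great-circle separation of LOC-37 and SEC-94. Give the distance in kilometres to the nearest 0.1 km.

Δφ = -9.0493°,  Δλ = -5.4197°
a = sin²(Δφ/2) + cos φ₁ cos φ₂ sin²(Δλ/2) = 0.006494
c = 2·arcsin(√a) = 0.161340 rad = 9.2441°
d = R·c = 6371.01 × 0.161340 = 1027.9 km

1027.9 km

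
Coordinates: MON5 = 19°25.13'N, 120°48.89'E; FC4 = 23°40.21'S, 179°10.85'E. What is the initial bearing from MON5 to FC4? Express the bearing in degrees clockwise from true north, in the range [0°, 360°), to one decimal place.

124.6°

MON5: φ = +19.41883°, λ = +120.81483°
FC4: φ = -23.67017°, λ = +179.18083°
Δλ = 58.3660°
y = sin Δλ · cos φ₂ = 0.779788
x = cos φ₁ sin φ₂ − sin φ₁ cos φ₂ cos Δλ = -0.538341
θ = atan2(y, x) = 124.6200° → 124.6200° (mod 360°)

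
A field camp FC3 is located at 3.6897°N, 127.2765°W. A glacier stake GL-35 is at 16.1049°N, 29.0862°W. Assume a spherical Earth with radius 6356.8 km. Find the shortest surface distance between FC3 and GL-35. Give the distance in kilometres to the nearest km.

Δφ = 12.4152°,  Δλ = 98.1903°
a = sin²(Δφ/2) + cos φ₁ cos φ₂ sin²(Δλ/2) = 0.559368
c = 2·arcsin(√a) = 1.689813 rad = 96.8191°
d = R·c = 6356.8 × 1.689813 = 10741.8 km

10742 km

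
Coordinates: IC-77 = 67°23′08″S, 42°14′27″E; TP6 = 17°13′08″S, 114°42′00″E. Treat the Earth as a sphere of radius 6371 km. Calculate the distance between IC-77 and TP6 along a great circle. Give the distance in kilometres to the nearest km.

IC-77: φ = -67.38556°, λ = +42.24083°
TP6: φ = -17.21889°, λ = +114.70000°
Δφ = 50.1667°,  Δλ = 72.4592°
a = sin²(Δφ/2) + cos φ₁ cos φ₂ sin²(Δλ/2) = 0.308020
c = 2·arcsin(√a) = 1.176715 rad = 67.4208°
d = R·c = 6371 × 1.176715 = 7496.9 km

7497 km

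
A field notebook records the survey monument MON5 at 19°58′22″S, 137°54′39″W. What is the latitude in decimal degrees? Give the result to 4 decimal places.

19.9728°S

19° + 58′/60 + 22″/3600 = 19 + 0.96667 + 0.00611 = 19.9728°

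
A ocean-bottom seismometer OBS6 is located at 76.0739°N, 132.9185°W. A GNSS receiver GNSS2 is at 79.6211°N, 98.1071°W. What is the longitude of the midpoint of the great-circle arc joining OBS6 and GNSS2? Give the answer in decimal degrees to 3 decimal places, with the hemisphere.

118.094°W

Bx = cos φ₂ cos Δλ = 0.147915,  By = cos φ₂ sin Δλ = 0.102847
φₘ = atan2(sin φ₁ + sin φ₂, √((cos φ₁ + Bx)² + By²)) = 78.37703°
λₘ = λ₁ + atan2(By, cos φ₁ + Bx) = -118.09387°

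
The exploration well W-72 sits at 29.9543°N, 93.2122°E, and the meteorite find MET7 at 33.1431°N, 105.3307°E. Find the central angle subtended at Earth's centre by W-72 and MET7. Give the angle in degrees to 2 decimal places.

Δφ = 3.1888°,  Δλ = 12.1185°
a = sin²(Δφ/2) + cos φ₁ cos φ₂ sin²(Δλ/2) = 0.008857
c = 2·arcsin(√a) = 0.188507 rad = 10.8007°

10.80°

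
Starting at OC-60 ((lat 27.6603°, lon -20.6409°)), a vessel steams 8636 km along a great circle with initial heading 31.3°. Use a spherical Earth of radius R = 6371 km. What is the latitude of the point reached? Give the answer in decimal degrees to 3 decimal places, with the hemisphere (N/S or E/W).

δ = d/R = 8636/6371 = 1.355517 rad
φ₂ = arcsin(sin φ₁ cos δ + cos φ₁ sin δ cos θ)
   = arcsin(0.46423·0.21362 + 0.88572·0.97692·0.85446) = 56.98274°
λ₂ = λ₁ + atan2(sin θ sin δ cos φ₁, cos δ − sin φ₁ sin φ₂) = 90.70070°

56.983°N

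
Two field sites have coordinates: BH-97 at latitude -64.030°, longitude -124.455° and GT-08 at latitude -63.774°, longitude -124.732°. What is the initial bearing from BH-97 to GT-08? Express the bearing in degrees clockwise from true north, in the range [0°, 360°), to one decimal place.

Δλ = -0.2770°
y = sin Δλ · cos φ₂ = -0.002136
x = cos φ₁ sin φ₂ − sin φ₁ cos φ₂ cos Δλ = 0.004463
θ = atan2(y, x) = -25.5786° → 334.4214° (mod 360°)

334.4°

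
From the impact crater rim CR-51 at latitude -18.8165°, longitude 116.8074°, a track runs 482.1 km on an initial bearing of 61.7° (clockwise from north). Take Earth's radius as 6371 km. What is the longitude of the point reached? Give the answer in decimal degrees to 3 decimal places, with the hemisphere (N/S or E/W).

δ = d/R = 482.1/6371 = 0.075671 rad
φ₂ = arcsin(sin φ₁ cos δ + cos φ₁ sin δ cos θ)
   = arcsin(-0.32254·0.99714 + 0.94656·0.07560·0.47409) = -16.71972°
λ₂ = λ₁ + atan2(sin θ sin δ cos φ₁, cos δ − sin φ₁ sin φ₂) = 120.79274°

120.793°E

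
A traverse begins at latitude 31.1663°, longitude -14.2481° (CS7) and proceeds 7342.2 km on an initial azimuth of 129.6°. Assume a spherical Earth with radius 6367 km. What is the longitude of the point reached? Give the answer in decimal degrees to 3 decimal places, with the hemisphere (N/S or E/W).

33.110°E

δ = d/R = 7342.2/6367 = 1.153165 rad
φ₂ = arcsin(sin φ₁ cos δ + cos φ₁ sin δ cos θ)
   = arcsin(0.51752·0.40560 + 0.85567·0.91405·-0.63742) = -16.77654°
λ₂ = λ₁ + atan2(sin θ sin δ cos φ₁, cos δ − sin φ₁ sin φ₂) = 33.10967°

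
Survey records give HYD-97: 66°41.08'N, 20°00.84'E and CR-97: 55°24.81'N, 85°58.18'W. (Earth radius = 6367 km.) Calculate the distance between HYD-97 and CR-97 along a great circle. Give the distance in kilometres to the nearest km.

5116 km

HYD-97: φ = +66.68467°, λ = +20.01400°
CR-97: φ = +55.41350°, λ = -85.96967°
Δφ = -11.2712°,  Δλ = -105.9837°
a = sin²(Δφ/2) + cos φ₁ cos φ₂ sin²(Δλ/2) = 0.152912
c = 2·arcsin(√a) = 0.803522 rad = 46.0384°
d = R·c = 6367 × 0.803522 = 5116.0 km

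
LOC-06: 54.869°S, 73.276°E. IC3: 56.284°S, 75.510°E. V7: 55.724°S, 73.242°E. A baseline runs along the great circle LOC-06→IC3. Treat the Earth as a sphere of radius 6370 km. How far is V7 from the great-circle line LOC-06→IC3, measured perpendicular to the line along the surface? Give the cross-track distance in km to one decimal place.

δ₁₃ = central angle LOC-06→V7 = 0.014926 rad  (haversine)
θ₁₃ = bearing LOC-06→V7 = 181.283°,  θ₁₂ = bearing LOC-06→IC3 = 139.168°
dₓₜ = R·arcsin(sin δ₁₃ · sin(θ₁₃ − θ₁₂)) = 6370·arcsin(0.01493·sin(42.115°)) = 63.762 km
|dₓₜ| = 63.762 km

63.8 km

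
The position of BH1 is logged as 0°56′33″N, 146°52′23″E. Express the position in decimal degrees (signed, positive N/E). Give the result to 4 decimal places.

+0.9425°, +146.8731°

lat: 0.9425° N → +0.9425°
lon: 146.8731° E → +146.8731°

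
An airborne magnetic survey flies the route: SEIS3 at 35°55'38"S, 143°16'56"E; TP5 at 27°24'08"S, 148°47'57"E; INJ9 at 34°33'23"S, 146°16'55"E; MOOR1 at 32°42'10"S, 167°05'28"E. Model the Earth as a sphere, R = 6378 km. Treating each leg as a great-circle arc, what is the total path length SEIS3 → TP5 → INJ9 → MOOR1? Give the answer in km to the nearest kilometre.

SEIS3: φ = -35.92722°, λ = +143.28222°
TP5: φ = -27.40222°, λ = +148.79917°
INJ9: φ = -34.55639°, λ = +146.28194°
MOOR1: φ = -32.70278°, λ = +167.09111°
SEIS3→TP5: c = 0.169785 rad, d = 1082.89 km
TP5→INJ9: c = 0.130406 rad, d = 831.73 km
INJ9→MOOR1: c = 0.303587 rad, d = 1936.28 km
Total = 1082.89 + 831.73 + 1936.28 = 3850.90 km

3851 km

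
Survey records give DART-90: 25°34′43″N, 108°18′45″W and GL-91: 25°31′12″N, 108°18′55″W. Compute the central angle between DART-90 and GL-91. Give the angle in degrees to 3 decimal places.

0.059°

DART-90: φ = +25.57861°, λ = -108.31250°
GL-91: φ = +25.52000°, λ = -108.31528°
Δφ = -0.0586°,  Δλ = -0.0028°
a = sin²(Δφ/2) + cos φ₁ cos φ₂ sin²(Δλ/2) = 0.000000
c = 2·arcsin(√a) = 0.001024 rad = 0.0587°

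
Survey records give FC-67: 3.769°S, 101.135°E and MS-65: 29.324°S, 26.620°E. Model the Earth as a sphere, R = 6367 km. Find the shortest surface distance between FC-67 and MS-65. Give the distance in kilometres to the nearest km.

Δφ = -25.5550°,  Δλ = -74.5150°
a = sin²(Δφ/2) + cos φ₁ cos φ₂ sin²(Δλ/2) = 0.367767
c = 2·arcsin(√a) = 1.303147 rad = 74.6648°
d = R·c = 6367 × 1.303147 = 8297.1 km

8297 km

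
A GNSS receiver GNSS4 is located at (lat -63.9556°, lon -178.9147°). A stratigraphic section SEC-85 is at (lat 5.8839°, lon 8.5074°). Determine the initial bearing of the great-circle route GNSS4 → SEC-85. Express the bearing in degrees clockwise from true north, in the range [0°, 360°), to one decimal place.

Δλ = -172.5779°
y = sin Δλ · cos φ₂ = -0.128498
x = cos φ₁ sin φ₂ − sin φ₁ cos φ₂ cos Δλ = -0.841222
θ = atan2(y, x) = -171.3151° → 188.6849° (mod 360°)

188.7°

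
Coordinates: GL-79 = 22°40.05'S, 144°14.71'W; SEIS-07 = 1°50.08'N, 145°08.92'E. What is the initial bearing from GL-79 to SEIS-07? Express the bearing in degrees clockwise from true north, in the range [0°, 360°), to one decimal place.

279.5°

GL-79: φ = -22.66750°, λ = -144.24517°
SEIS-07: φ = +1.83467°, λ = +145.14867°
Δλ = -70.6062°
y = sin Δλ · cos φ₂ = -0.942775
x = cos φ₁ sin φ₂ − sin φ₁ cos φ₂ cos Δλ = 0.157447
θ = atan2(y, x) = -80.5189° → 279.4811° (mod 360°)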